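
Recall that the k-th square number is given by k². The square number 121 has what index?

11

We need n² = 121, so n = √121 = 11.
Check: 11² = 121. ✓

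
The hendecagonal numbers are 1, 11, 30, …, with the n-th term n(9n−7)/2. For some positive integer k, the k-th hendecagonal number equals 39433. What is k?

94

Set n(9n−7)/2 = 39433, giving 9n² − 7n − 78866 = 0.
So n = (7 + 1685) / 18 = 1692/18 = 94.
Check: 94·(9·94 − 7)/2 = 39433. ✓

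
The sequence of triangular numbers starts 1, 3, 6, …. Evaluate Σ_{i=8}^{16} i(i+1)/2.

Σ i(i+1)/2 = (Σi² + Σi) / 2 over i = 8..16.
Σi = 136 − 28 = 108 and Σi² = 1496 − 140 = 1356.
(1·1356 + 1·108) / 2 = 1464/2 = 732.

732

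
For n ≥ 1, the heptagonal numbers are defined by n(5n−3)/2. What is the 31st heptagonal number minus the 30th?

Consecutive heptagonal numbers differ by 5n − 4: here 5·31 − 4 = 151.

151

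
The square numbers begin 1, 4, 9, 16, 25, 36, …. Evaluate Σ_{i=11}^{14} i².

Σ_{i=11}^{14} i² = 1015 − 385 = 630.

630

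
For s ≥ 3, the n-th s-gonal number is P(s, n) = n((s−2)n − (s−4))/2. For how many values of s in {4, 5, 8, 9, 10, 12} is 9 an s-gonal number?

s = 4: P(4, 3) = 9. ✓
s = 5: P(5, 2) = 5 and P(5, 3) = 12; 9 is not s-gonal.
s = 8: P(8, 2) = 8 and P(8, 3) = 21; 9 is not s-gonal.
s = 9: P(9, 2) = 9. ✓
s = 10: P(10, 1) = 1 and P(10, 2) = 10; 9 is not s-gonal.
s = 12: P(12, 1) = 1 and P(12, 2) = 12; 9 is not s-gonal.
Hits: s ∈ {4, 9} → 2.

2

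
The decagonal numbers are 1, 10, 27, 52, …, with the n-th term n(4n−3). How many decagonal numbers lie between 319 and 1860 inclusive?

12

The n-th decagonal number is n(4n−3).
Smallest index with value ≥ 319: n = 10 (giving 370).
Largest index with value ≤ 1860: n = 21 (giving 1701).
Indices 10 through 21: 12 terms.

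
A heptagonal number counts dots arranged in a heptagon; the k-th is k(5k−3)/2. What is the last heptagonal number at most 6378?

6175

Solve n(5n−3)/2 ≤ 6378 for integer n.
n = 50 gives 6175 ≤ 6378, while n = 51 gives 6426 > 6378; so the answer is 6175.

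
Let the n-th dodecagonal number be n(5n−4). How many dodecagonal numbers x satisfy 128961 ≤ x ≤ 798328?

239

The n-th dodecagonal number is n(5n−4).
Smallest index with value ≥ 128961: n = 161 (giving 128961).
Largest index with value ≤ 798328: n = 399 (giving 794409).
Indices 161 through 399: 239 terms.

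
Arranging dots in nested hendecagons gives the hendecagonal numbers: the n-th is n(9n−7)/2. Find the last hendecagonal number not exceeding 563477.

562683

Solve n(9n−7)/2 ≤ 563477 for integer n.
n = 354 gives 562683 ≤ 563477, while n = 355 gives 565870 > 563477; so the answer is 562683.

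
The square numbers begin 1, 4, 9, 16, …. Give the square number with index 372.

138384

The 372nd square number is n² with n = 372.
372² = 138384.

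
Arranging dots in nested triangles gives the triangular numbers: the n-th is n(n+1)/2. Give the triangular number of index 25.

325

The 25th triangular number is n(n+1)/2 with n = 25.
25·26/2 = 650/2 = 325.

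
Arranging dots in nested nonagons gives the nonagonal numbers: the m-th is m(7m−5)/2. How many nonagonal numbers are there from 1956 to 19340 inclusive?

The n-th nonagonal number is n(7n−5)/2.
Smallest index with value ≥ 1956: n = 24 (giving 1956).
Largest index with value ≤ 19340: n = 74 (giving 18981).
Indices 24 through 74: 51 terms.

51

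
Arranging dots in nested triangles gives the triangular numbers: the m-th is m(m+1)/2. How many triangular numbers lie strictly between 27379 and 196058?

392

The n-th triangular number is n(n+1)/2.
Smallest index with value > 27379: n = 234 (giving 27495).
Largest index with value < 196058: n = 625 (giving 195625).
Indices 234 through 625: 392 terms.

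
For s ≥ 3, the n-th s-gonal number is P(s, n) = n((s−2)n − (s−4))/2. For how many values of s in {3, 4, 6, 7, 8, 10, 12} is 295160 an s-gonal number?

s = 3: P(3, 767) = 294528 and P(3, 768) = 295296; 295160 is not s-gonal.
s = 4: P(4, 543) = 294849 and P(4, 544) = 295936; 295160 is not s-gonal.
s = 6: P(6, 384) = 294528 and P(6, 385) = 296065; 295160 is not s-gonal.
s = 7: P(7, 343) = 293608 and P(7, 344) = 295324; 295160 is not s-gonal.
s = 8: P(8, 314) = 295160. ✓
s = 10: P(10, 272) = 295120 and P(10, 273) = 297297; 295160 is not s-gonal.
s = 12: P(12, 243) = 294273 and P(12, 244) = 296704; 295160 is not s-gonal.
Hits: s ∈ {8} → 1.

1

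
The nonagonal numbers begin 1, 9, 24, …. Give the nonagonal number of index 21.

The 21st nonagonal number is n(7n−5)/2 with n = 21.
21·(7·21 − 5)/2 = 21·142/2 = 21·71 = 1491.

1491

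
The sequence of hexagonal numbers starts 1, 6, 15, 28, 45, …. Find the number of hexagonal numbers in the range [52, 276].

The n-th hexagonal number is n(2n−1).
Smallest index with value ≥ 52: n = 6 (giving 66).
Largest index with value ≤ 276: n = 12 (giving 276).
Indices 6 through 12: 7 terms.

7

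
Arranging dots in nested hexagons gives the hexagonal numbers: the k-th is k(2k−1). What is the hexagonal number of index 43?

The 43rd hexagonal number is n(2n−1) with n = 43.
43·(2·43 − 1) = 43·85 = 3655.

3655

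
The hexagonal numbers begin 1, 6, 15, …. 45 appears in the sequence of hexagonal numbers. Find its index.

Set n(2n−1) = 45, giving 2n² − n − 45 = 0.
The discriminant is 1 + 8·45 = 361, and √361 = 19.
So n = (1 + 19) / 4 = 20/4 = 5.

5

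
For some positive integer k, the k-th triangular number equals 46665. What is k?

305

Set n(n+1)/2 = 46665, giving n² + n − 93330 = 0.
The discriminant is 1 + 8·46665 = 373321, and √373321 = 611.
So n = (-1 + 611) / 2 = 610/2 = 305.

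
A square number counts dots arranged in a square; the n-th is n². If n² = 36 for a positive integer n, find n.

6

We need n² = 36, so n = √36 = 6.
Check: 6² = 36. ✓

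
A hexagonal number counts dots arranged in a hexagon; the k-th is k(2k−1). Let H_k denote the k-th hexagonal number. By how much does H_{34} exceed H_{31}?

387

34·(2·34 − 1) = 2278 and 31·(2·31 − 1) = 1891.
Difference: 2278 − 1891 = 387.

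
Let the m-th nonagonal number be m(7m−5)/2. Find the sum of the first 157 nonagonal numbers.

4527095

Σ i(7i−5)/2 = (7Σi² − 5Σi) / 2 over i = 1..157.
Σi = 12403 and Σi² = 1302315.
(7·1302315 − 5·12403) / 2 = 9054190/2 = 4527095.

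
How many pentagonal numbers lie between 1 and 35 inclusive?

The n-th pentagonal number is n(3n−1)/2.
Smallest index with value ≥ 1: n = 1 (giving 1).
Largest index with value ≤ 35: n = 5 (giving 35).
Indices 1 through 5: 5 terms.

5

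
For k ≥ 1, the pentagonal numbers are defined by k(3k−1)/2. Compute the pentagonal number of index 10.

The 10th pentagonal number is n(3n−1)/2 with n = 10.
10·(3·10 − 1)/2 = 10·29/2 = 145.

145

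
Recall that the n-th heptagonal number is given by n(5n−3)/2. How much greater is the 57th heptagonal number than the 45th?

57·(5·57 − 3)/2 = 8037 and 45·(5·45 − 3)/2 = 4995.
Difference: 8037 − 4995 = 3042.

3042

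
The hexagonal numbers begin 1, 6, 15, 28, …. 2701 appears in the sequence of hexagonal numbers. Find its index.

Set n(2n−1) = 2701, giving 2n² − n − 2701 = 0.
The discriminant is 1 + 8·2701 = 21609, and √21609 = 147.
So n = (1 + 147) / 4 = 148/4 = 37.

37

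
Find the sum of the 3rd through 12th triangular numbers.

Σ i(i+1)/2 = (Σi² + Σi) / 2 over i = 3..12.
Σi = 78 − 3 = 75 and Σi² = 650 − 5 = 645.
(1·645 + 1·75) / 2 = 720/2 = 360.

360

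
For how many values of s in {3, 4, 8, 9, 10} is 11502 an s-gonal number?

s = 3: P(3, 151) = 11476 and P(3, 152) = 11628; 11502 is not s-gonal.
s = 4: P(4, 107) = 11449 and P(4, 108) = 11664; 11502 is not s-gonal.
s = 8: P(8, 62) = 11408 and P(8, 63) = 11781; 11502 is not s-gonal.
s = 9: P(9, 57) = 11229 and P(9, 58) = 11629; 11502 is not s-gonal.
s = 10: P(10, 54) = 11502. ✓
Hits: s ∈ {10} → 1.

1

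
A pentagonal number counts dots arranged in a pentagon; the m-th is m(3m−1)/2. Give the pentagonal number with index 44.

The 44th pentagonal number is n(3n−1)/2 with n = 44.
44·(3·44 − 1)/2 = 44·131/2 = 2882.

2882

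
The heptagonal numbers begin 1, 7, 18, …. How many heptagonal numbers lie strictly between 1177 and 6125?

The n-th heptagonal number is n(5n−3)/2.
Smallest index with value > 1177: n = 23 (giving 1288).
Largest index with value < 6125: n = 49 (giving 5929).
Indices 23 through 49: 27 terms.

27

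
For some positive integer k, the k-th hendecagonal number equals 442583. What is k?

314

Set n(9n−7)/2 = 442583, giving 9n² − 7n − 885166 = 0.
So n = (7 + 5645) / 18 = 5652/18 = 314.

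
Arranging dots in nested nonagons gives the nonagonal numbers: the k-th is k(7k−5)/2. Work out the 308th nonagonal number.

The 308th nonagonal number is n(7n−5)/2 with n = 308.
308·(7·308 − 5)/2 = 308·2151/2 = 331254.

331254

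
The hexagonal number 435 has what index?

15

Set n(2n−1) = 435, giving 2n² − n − 435 = 0.
So n = (1 + 59) / 4 = 60/4 = 15.
Check: 15·(2·15 − 1) = 435. ✓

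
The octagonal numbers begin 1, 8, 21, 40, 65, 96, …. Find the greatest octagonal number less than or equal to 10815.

Solve n(3n−2) ≤ 10815 for integer n.
n = 60 gives 10680 ≤ 10815, while n = 61 gives 11041 > 10815; so the answer is 10680.

10680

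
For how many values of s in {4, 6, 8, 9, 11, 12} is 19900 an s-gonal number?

s = 4: P(4, 141) = 19881 and P(4, 142) = 20164; 19900 is not s-gonal.
s = 6: P(6, 100) = 19900. ✓
s = 8: P(8, 81) = 19521 and P(8, 82) = 20008; 19900 is not s-gonal.
s = 9: P(9, 75) = 19500 and P(9, 76) = 20026; 19900 is not s-gonal.
s = 11: P(11, 66) = 19371 and P(11, 67) = 19966; 19900 is not s-gonal.
s = 12: P(12, 63) = 19593 and P(12, 64) = 20224; 19900 is not s-gonal.
Hits: s ∈ {6} → 1.

1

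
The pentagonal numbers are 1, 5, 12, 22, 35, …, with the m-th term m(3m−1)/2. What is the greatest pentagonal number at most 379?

376

Solve n(3n−1)/2 ≤ 379 for integer n.
n = 16 gives 376 ≤ 379, while n = 17 gives 425 > 379; so the answer is 376.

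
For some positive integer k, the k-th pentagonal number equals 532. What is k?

19

Set n(3n−1)/2 = 532, giving 3n² − n − 1064 = 0.
So n = (1 + 113) / 6 = 114/6 = 19.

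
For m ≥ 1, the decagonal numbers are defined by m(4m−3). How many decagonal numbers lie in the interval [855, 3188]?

14

The n-th decagonal number is n(4n−3).
Smallest index with value ≥ 855: n = 15 (giving 855).
Largest index with value ≤ 3188: n = 28 (giving 3052).
Indices 15 through 28: 14 terms.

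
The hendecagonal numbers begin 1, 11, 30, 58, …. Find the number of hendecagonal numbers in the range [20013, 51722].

40

The n-th hendecagonal number is n(9n−7)/2.
Smallest index with value ≥ 20013: n = 68 (giving 20570).
Largest index with value ≤ 51722: n = 107 (giving 51146).
Indices 68 through 107: 40 terms.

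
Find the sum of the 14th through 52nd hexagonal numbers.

Σ i(2i−1) = 2Σi² − Σi over i = 14..52.
Σi = 1378 − 91 = 1287 and Σi² = 48230 − 819 = 47411.
2·47411 − 1·1287 = 93535.

93535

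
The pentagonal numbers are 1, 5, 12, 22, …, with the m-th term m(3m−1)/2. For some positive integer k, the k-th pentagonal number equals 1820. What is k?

35

Set n(3n−1)/2 = 1820, giving 3n² − n − 3640 = 0.
The discriminant is 1 + 24·1820 = 43681, and √43681 = 209.
So n = (1 + 209) / 6 = 210/6 = 35.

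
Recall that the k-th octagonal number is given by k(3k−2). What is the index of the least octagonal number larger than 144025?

220

Solve n(3n−2) > 144025 for integer n.
The largest n with value ≤ 144025 is 219 (since 143445 ≤ 144025 < 144760), so the first above is n = 220, value 144760.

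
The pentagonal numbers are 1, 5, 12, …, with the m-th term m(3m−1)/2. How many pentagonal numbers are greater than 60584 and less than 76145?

24

The n-th pentagonal number is n(3n−1)/2.
Smallest index with value > 60584: n = 202 (giving 61105).
Largest index with value < 76145: n = 225 (giving 75825).
Indices 202 through 225: 24 terms.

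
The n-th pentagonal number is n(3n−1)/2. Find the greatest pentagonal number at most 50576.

50142

Solve n(3n−1)/2 ≤ 50576 for integer n.
n = 183 gives 50142 ≤ 50576, while n = 184 gives 50692 > 50576; so the answer is 50142.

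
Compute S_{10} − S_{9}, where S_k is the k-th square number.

n² − (n−1)² = 2n − 1, so 10² − 9² = 2·10 − 1 = 19.

19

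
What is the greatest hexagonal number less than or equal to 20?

Solve n(2n−1) ≤ 20 for integer n.
n = 3 gives 15 ≤ 20, while n = 4 gives 28 > 20; so the answer is 15.

15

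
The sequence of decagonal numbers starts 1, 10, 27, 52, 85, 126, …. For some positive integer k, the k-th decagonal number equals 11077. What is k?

Set n(4n−3) = 11077, giving 4n² − 3n − 11077 = 0.
The discriminant is 9 + 16·11077 = 177241, and √177241 = 421.
So n = (3 + 421) / 8 = 424/8 = 53.

53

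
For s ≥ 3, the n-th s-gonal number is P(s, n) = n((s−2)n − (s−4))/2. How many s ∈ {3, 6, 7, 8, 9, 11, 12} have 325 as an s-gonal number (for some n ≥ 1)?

s = 3: P(3, 25) = 325. ✓
s = 6: P(6, 13) = 325. ✓
s = 7: P(7, 11) = 286 and P(7, 12) = 342; 325 is not s-gonal.
s = 8: P(8, 10) = 280 and P(8, 11) = 341; 325 is not s-gonal.
s = 9: P(9, 10) = 325. ✓
s = 11: P(11, 8) = 260 and P(11, 9) = 333; 325 is not s-gonal.
s = 12: P(12, 8) = 288 and P(12, 9) = 369; 325 is not s-gonal.
Hits: s ∈ {3, 6, 9} → 3.

3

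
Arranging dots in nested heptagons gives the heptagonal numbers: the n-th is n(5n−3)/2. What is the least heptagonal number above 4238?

4347

Solve n(5n−3)/2 > 4238 for integer n.
The largest n with value ≤ 4238 is 41 (since 4141 ≤ 4238 < 4347), so the first above is n = 42, value 4347.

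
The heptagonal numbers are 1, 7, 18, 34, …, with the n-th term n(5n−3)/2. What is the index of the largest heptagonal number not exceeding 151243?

246

Solve n(5n−3)/2 ≤ 151243 for integer n.
n = 246 gives 150921 ≤ 151243, while n = 247 gives 152152 > 151243; so the answer is index 246.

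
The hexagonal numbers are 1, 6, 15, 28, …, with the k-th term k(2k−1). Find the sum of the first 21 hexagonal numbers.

6391

Σ i(2i−1) = 2Σi² − Σi over i = 1..21.
Σi = 231 and Σi² = 3311.
2·3311 − 1·231 = 6391.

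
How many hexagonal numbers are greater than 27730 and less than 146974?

The n-th hexagonal number is n(2n−1).
Smallest index with value > 27730: n = 119 (giving 28203).
Largest index with value < 146974: n = 271 (giving 146611).
Indices 119 through 271: 153 terms.

153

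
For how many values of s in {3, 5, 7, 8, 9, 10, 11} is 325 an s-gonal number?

2

s = 3: P(3, 25) = 325. ✓
s = 5: P(5, 14) = 287 and P(5, 15) = 330; 325 is not s-gonal.
s = 7: P(7, 11) = 286 and P(7, 12) = 342; 325 is not s-gonal.
s = 8: P(8, 10) = 280 and P(8, 11) = 341; 325 is not s-gonal.
s = 9: P(9, 10) = 325. ✓
s = 10: P(10, 9) = 297 and P(10, 10) = 370; 325 is not s-gonal.
s = 11: P(11, 8) = 260 and P(11, 9) = 333; 325 is not s-gonal.
Hits: s ∈ {3, 9} → 2.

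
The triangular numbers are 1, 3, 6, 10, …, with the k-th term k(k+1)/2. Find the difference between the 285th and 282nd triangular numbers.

285·286/2 = 40755 and 282·283/2 = 39903.
Difference: 40755 − 39903 = 852.

852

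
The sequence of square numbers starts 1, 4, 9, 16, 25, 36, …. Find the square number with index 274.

274² = 75076.

75076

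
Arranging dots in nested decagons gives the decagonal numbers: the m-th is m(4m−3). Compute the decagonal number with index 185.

136345

The 185th decagonal number is n(4n−3) with n = 185.
185·(4·185 − 3) = 185·737 = 136345.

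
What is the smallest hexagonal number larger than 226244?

Solve n(2n−1) > 226244 for integer n.
The largest n with value ≤ 226244 is 336 (since 225456 ≤ 226244 < 226801), so the first above is n = 337, value 226801.

226801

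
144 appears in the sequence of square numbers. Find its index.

We need n² = 144, so n = √144 = 12.

12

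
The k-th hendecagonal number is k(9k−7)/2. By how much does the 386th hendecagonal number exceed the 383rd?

386·(9·386 − 7)/2 = 669131 and 383·(9·383 − 7)/2 = 658760.
Difference: 669131 − 658760 = 10371.

10371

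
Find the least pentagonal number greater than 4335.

Solve n(3n−1)/2 > 4335 for integer n.
The largest n with value ≤ 4335 is 53 (since 4187 ≤ 4335 < 4347), so the first above is n = 54, value 4347.

4347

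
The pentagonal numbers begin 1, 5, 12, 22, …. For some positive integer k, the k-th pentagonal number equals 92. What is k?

Set n(3n−1)/2 = 92, giving 3n² − n − 184 = 0.
So n = (1 + 47) / 6 = 48/6 = 8.
Check: 8·(3·8 − 1)/2 = 92. ✓

8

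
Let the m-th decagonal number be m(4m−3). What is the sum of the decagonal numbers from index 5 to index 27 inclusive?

Σ i(4i−3) = 4Σi² − 3Σi over i = 5..27.
Σi = 378 − 10 = 368 and Σi² = 6930 − 30 = 6900.
4·6900 − 3·368 = 26496.

26496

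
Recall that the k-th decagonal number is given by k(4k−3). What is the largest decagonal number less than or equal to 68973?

68251

Solve n(4n−3) ≤ 68973 for integer n.
n = 131 gives 68251 ≤ 68973, while n = 132 gives 69300 > 68973; so the answer is 68251.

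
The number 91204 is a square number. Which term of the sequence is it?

302

We need n² = 91204, so n = √91204 = 302.
Check: 302² = 91204. ✓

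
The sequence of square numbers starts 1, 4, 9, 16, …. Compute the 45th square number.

2025

45² = 2025.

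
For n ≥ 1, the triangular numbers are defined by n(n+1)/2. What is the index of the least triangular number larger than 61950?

352

Solve n(n+1)/2 > 61950 for integer n.
The largest n with value ≤ 61950 is 351 (since 61776 ≤ 61950 < 62128), so the first above is n = 352, value 62128.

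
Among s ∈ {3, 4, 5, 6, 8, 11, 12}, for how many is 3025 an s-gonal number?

s = 3: P(3, 77) = 3003 and P(3, 78) = 3081; 3025 is not s-gonal.
s = 4: P(4, 55) = 3025. ✓
s = 5: P(5, 45) = 3015 and P(5, 46) = 3151; 3025 is not s-gonal.
s = 6: P(6, 39) = 3003 and P(6, 40) = 3160; 3025 is not s-gonal.
s = 8: P(8, 32) = 3008 and P(8, 33) = 3201; 3025 is not s-gonal.
s = 11: P(11, 26) = 2951 and P(11, 27) = 3186; 3025 is not s-gonal.
s = 12: P(12, 25) = 3025. ✓
Hits: s ∈ {4, 12} → 2.

2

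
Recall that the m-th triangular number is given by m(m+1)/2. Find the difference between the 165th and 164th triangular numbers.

165

Consecutive triangular numbers differ by n: T_{165} − T_{164} = 165.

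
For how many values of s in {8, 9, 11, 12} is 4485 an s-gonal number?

1

s = 8: P(8, 39) = 4485. ✓
s = 9: P(9, 36) = 4446 and P(9, 37) = 4699; 4485 is not s-gonal.
s = 11: P(11, 31) = 4216 and P(11, 32) = 4496; 4485 is not s-gonal.
s = 12: P(12, 30) = 4380 and P(12, 31) = 4681; 4485 is not s-gonal.
Hits: s ∈ {8} → 1.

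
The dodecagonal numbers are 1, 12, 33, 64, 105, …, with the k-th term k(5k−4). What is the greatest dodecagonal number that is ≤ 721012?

720480

Solve n(5n−4) ≤ 721012 for integer n.
n = 380 gives 720480 ≤ 721012, while n = 381 gives 724281 > 721012; so the answer is 720480.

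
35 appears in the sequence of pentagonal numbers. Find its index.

5

Set n(3n−1)/2 = 35, giving 3n² − n − 70 = 0.
The discriminant is 1 + 24·35 = 841, and √841 = 29.
So n = (1 + 29) / 6 = 30/6 = 5.
Check: 5·(3·5 − 1)/2 = 35. ✓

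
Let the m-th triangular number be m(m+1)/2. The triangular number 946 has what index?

43

Set n(n+1)/2 = 946, giving n² + n − 1892 = 0.
The discriminant is 1 + 8·946 = 7569, and √7569 = 87.
So n = (-1 + 87) / 2 = 86/2 = 43.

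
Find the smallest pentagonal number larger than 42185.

Solve n(3n−1)/2 > 42185 for integer n.
The largest n with value ≤ 42185 is 167 (since 41750 ≤ 42185 < 42252), so the first above is n = 168, value 42252.

42252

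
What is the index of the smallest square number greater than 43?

Solve n² > 43 for integer n.
The largest n with value ≤ 43 is 6 (since 36 ≤ 43 < 49), so the first above is n = 7, value 49.

7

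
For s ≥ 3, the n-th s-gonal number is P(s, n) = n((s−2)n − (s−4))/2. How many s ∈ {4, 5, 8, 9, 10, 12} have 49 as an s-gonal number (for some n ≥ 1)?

1

s = 4: P(4, 7) = 49. ✓
s = 5: P(5, 5) = 35 and P(5, 6) = 51; 49 is not s-gonal.
s = 8: P(8, 4) = 40 and P(8, 5) = 65; 49 is not s-gonal.
s = 9: P(9, 4) = 46 and P(9, 5) = 75; 49 is not s-gonal.
s = 10: P(10, 3) = 27 and P(10, 4) = 52; 49 is not s-gonal.
s = 12: P(12, 3) = 33 and P(12, 4) = 64; 49 is not s-gonal.
Hits: s ∈ {4} → 1.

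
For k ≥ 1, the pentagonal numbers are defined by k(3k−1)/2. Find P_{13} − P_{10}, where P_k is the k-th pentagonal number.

102

13·(3·13 − 1)/2 = 247 and 10·(3·10 − 1)/2 = 145.
Difference: 247 − 145 = 102.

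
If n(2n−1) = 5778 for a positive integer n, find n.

54

Set n(2n−1) = 5778, giving 2n² − n − 5778 = 0.
The discriminant is 1 + 8·5778 = 46225, and √46225 = 215.
So n = (1 + 215) / 4 = 216/4 = 54.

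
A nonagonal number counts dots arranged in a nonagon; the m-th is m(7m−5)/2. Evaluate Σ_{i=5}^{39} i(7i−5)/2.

69860

Σ i(7i−5)/2 = (7Σi² − 5Σi) / 2 over i = 5..39.
Σi = 780 − 10 = 770 and Σi² = 20540 − 30 = 20510.
(7·20510 − 5·770) / 2 = 139720/2 = 69860.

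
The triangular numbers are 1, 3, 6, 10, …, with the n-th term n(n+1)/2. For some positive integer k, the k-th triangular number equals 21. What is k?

Set n(n+1)/2 = 21, giving n² + n − 42 = 0.
So n = (-1 + 13) / 2 = 12/2 = 6.
Check: 6·7/2 = 21. ✓

6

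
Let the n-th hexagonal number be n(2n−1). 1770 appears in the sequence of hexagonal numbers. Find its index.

30

Set n(2n−1) = 1770, giving 2n² − n − 1770 = 0.
The discriminant is 1 + 8·1770 = 14161, and √14161 = 119.
So n = (1 + 119) / 4 = 120/4 = 30.
Check: 30·(2·30 − 1) = 1770. ✓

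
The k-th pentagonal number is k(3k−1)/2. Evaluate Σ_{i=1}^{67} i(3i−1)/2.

152626

Σ i(3i−1)/2 = (3Σi² − Σi) / 2 over i = 1..67.
Σi = 2278 and Σi² = 102510.
(3·102510 − 1·2278) / 2 = 305252/2 = 152626.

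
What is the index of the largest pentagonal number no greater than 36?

5

Solve n(3n−1)/2 ≤ 36 for integer n.
n = 5 gives 35 ≤ 36, while n = 6 gives 51 > 36; so the answer is index 5.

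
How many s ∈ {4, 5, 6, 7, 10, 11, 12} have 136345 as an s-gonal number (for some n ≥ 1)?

s = 4: P(4, 369) = 136161 and P(4, 370) = 136900; 136345 is not s-gonal.
s = 5: P(5, 301) = 135751 and P(5, 302) = 136655; 136345 is not s-gonal.
s = 6: P(6, 261) = 135981 and P(6, 262) = 137026; 136345 is not s-gonal.
s = 7: P(7, 233) = 135373 and P(7, 234) = 136539; 136345 is not s-gonal.
s = 10: P(10, 185) = 136345. ✓
s = 11: P(11, 174) = 135633 and P(11, 175) = 137200; 136345 is not s-gonal.
s = 12: P(12, 165) = 135465 and P(12, 166) = 137116; 136345 is not s-gonal.
Hits: s ∈ {10} → 1.

1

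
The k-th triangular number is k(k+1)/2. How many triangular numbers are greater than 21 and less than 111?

The n-th triangular number is n(n+1)/2.
Smallest index with value > 21: n = 7 (giving 28).
Largest index with value < 111: n = 14 (giving 105).
Indices 7 through 14: 8 terms.

8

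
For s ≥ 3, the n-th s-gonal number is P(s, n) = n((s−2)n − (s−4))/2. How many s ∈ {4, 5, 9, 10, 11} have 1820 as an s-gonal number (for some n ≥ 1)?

1

s = 4: P(4, 42) = 1764 and P(4, 43) = 1849; 1820 is not s-gonal.
s = 5: P(5, 35) = 1820. ✓
s = 9: P(9, 23) = 1794 and P(9, 24) = 1956; 1820 is not s-gonal.
s = 10: P(10, 21) = 1701 and P(10, 22) = 1870; 1820 is not s-gonal.
s = 11: P(11, 20) = 1730 and P(11, 21) = 1911; 1820 is not s-gonal.
Hits: s ∈ {5} → 1.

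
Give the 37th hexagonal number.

The 37th hexagonal number is n(2n−1) with n = 37.
37·(2·37 − 1) = 37·73 = 2701.

2701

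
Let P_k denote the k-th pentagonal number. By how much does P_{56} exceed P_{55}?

Consecutive pentagonal numbers differ by 3n − 2: here 3·56 − 2 = 166.

166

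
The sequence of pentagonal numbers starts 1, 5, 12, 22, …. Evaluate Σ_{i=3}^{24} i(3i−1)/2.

Σ i(3i−1)/2 = (3Σi² − Σi) / 2 over i = 3..24.
Σi = 300 − 3 = 297 and Σi² = 4900 − 5 = 4895.
(3·4895 − 1·297) / 2 = 14388/2 = 7194.

7194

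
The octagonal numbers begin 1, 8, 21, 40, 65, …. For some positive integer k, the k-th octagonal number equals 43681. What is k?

Set n(3n−2) = 43681, giving 3n² − 2n − 43681 = 0.
So n = (2 + 724) / 6 = 726/6 = 121.

121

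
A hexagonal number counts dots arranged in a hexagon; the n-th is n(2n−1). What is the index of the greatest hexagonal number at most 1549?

Solve n(2n−1) ≤ 1549 for integer n.
n = 28 gives 1540 ≤ 1549, while n = 29 gives 1653 > 1549; so the answer is index 28.

28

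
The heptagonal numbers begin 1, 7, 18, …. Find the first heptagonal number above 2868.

Solve n(5n−3)/2 > 2868 for integer n.
The largest n with value ≤ 2868 is 34 (since 2839 ≤ 2868 < 3010), so the first above is n = 35, value 3010.

3010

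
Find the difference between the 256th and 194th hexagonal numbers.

55738

256·(2·256 − 1) = 130816 and 194·(2·194 − 1) = 75078.
Difference: 130816 − 75078 = 55738.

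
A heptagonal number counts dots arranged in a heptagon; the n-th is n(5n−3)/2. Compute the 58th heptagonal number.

8323

58·(5·58 − 3)/2 = 58·287/2 = 8323.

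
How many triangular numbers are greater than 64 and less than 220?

10

The n-th triangular number is n(n+1)/2.
Smallest index with value > 64: n = 11 (giving 66).
Largest index with value < 220: n = 20 (giving 210).
Indices 11 through 20: 10 terms.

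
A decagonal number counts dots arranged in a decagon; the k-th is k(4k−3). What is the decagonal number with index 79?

The 79th decagonal number is n(4n−3) with n = 79.
79·(4·79 − 3) = 79·313 = 24727.

24727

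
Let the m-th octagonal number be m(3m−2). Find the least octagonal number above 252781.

253461

Solve n(3n−2) > 252781 for integer n.
The largest n with value ≤ 252781 is 290 (since 251720 ≤ 252781 < 253461), so the first above is n = 291, value 253461.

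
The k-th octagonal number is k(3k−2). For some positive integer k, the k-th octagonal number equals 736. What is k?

Set n(3n−2) = 736, giving 3n² − 2n − 736 = 0.
The discriminant is 4 + 12·736 = 8836, and √8836 = 94.
So n = (2 + 94) / 6 = 96/6 = 16.

16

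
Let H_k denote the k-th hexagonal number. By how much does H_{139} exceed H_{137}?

1102

139·(2·139 − 1) = 38503 and 137·(2·137 − 1) = 37401.
Difference: 38503 − 37401 = 1102.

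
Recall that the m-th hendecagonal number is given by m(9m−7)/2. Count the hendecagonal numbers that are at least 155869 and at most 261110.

55

The n-th hendecagonal number is n(9n−7)/2.
Smallest index with value ≥ 155869: n = 187 (giving 156706).
Largest index with value ≤ 261110: n = 241 (giving 260521).
Indices 187 through 241: 55 terms.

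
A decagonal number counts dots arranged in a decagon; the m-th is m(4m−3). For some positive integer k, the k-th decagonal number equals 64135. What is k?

127

Set n(4n−3) = 64135, giving 4n² − 3n − 64135 = 0.
The discriminant is 9 + 16·64135 = 1026169, and √1026169 = 1013.
So n = (3 + 1013) / 8 = 1016/8 = 127.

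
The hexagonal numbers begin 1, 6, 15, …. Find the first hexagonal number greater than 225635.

226801

Solve n(2n−1) > 225635 for integer n.
The largest n with value ≤ 225635 is 336 (since 225456 ≤ 225635 < 226801), so the first above is n = 337, value 226801.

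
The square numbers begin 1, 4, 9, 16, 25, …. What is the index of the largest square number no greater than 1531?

39

Solve n² ≤ 1531 for integer n.
n = 39 gives 1521 ≤ 1531, while n = 40 gives 1600 > 1531; so the answer is index 39.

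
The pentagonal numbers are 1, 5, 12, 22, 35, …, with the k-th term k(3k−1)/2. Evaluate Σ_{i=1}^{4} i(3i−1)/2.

40

Σ i(3i−1)/2 = (3Σi² − Σi) / 2 over i = 1..4.
Σi = 10 and Σi² = 30.
(3·30 − 1·10) / 2 = 80/2 = 40.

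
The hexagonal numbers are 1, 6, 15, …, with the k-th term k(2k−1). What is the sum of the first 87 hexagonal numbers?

442772

Σ i(2i−1) = 2Σi² − Σi over i = 1..87.
Σi = 3828 and Σi² = 223300.
2·223300 − 1·3828 = 442772.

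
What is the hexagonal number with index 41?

The 41st hexagonal number is n(2n−1) with n = 41.
41·(2·41 − 1) = 41·81 = 3321.

3321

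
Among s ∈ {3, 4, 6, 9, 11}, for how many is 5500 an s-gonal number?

1

s = 3: P(3, 104) = 5460 and P(3, 105) = 5565; 5500 is not s-gonal.
s = 4: P(4, 74) = 5476 and P(4, 75) = 5625; 5500 is not s-gonal.
s = 6: P(6, 52) = 5356 and P(6, 53) = 5565; 5500 is not s-gonal.
s = 9: P(9, 40) = 5500. ✓
s = 11: P(11, 35) = 5390 and P(11, 36) = 5706; 5500 is not s-gonal.
Hits: s ∈ {9} → 1.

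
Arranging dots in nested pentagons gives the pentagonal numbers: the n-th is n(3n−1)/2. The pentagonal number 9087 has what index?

Set n(3n−1)/2 = 9087, giving 3n² − n − 18174 = 0.
So n = (1 + 467) / 6 = 468/6 = 78.

78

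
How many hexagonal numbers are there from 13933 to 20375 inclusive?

18

The n-th hexagonal number is n(2n−1).
Smallest index with value ≥ 13933: n = 84 (giving 14028).
Largest index with value ≤ 20375: n = 101 (giving 20301).
Indices 84 through 101: 18 terms.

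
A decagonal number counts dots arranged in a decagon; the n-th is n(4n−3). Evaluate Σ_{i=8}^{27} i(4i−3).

26110

Σ i(4i−3) = 4Σi² − 3Σi over i = 8..27.
Σi = 378 − 28 = 350 and Σi² = 6930 − 140 = 6790.
4·6790 − 3·350 = 26110.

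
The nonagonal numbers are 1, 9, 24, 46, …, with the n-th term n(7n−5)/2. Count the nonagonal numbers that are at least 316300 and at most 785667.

174

The n-th nonagonal number is n(7n−5)/2.
Smallest index with value ≥ 316300: n = 301 (giving 316351).
Largest index with value ≤ 785667: n = 474 (giving 785181).
Indices 301 through 474: 174 terms.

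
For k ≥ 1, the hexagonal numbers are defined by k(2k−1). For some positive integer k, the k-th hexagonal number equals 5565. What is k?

Set n(2n−1) = 5565, giving 2n² − n − 5565 = 0.
The discriminant is 1 + 8·5565 = 44521, and √44521 = 211.
So n = (1 + 211) / 4 = 212/4 = 53.
Check: 53·(2·53 − 1) = 5565. ✓

53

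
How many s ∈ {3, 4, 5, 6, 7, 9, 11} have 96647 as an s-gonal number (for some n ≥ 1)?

s = 3: P(3, 439) = 96580 and P(3, 440) = 97020; 96647 is not s-gonal.
s = 4: P(4, 310) = 96100 and P(4, 311) = 96721; 96647 is not s-gonal.
s = 5: P(5, 254) = 96647. ✓
s = 6: P(6, 220) = 96580 and P(6, 221) = 97461; 96647 is not s-gonal.
s = 7: P(7, 196) = 95746 and P(7, 197) = 96727; 96647 is not s-gonal.
s = 9: P(9, 166) = 96031 and P(9, 167) = 97194; 96647 is not s-gonal.
s = 11: P(11, 146) = 95411 and P(11, 147) = 96726; 96647 is not s-gonal.
Hits: s ∈ {5} → 1.

1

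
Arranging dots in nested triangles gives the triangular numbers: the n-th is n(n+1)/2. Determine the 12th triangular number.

12·13/2 = 156/2 = 78.

78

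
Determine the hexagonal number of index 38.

38·(2·38 − 1) = 38·75 = 2850.

2850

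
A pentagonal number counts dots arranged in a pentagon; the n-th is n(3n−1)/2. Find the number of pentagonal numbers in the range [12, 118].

7

The n-th pentagonal number is n(3n−1)/2.
Smallest index with value ≥ 12: n = 3 (giving 12).
Largest index with value ≤ 118: n = 9 (giving 117).
Indices 3 through 9: 7 terms.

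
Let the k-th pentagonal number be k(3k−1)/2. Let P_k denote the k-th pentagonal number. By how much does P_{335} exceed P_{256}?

335·(3·335 − 1)/2 = 168170 and 256·(3·256 − 1)/2 = 98176.
Difference: 168170 − 98176 = 69994.

69994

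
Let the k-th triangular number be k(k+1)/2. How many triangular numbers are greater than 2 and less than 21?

The n-th triangular number is n(n+1)/2.
Smallest index with value > 2: n = 2 (giving 3).
Largest index with value < 21: n = 5 (giving 15).
Indices 2 through 5: 4 terms.

4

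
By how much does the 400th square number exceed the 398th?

400² = 160000 and 398² = 158404.
Difference: 160000 − 158404 = 1596.

1596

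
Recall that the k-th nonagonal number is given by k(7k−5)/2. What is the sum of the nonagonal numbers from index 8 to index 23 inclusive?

Σ i(7i−5)/2 = (7Σi² − 5Σi) / 2 over i = 8..23.
Σi = 276 − 28 = 248 and Σi² = 4324 − 140 = 4184.
(7·4184 − 5·248) / 2 = 28048/2 = 14024.

14024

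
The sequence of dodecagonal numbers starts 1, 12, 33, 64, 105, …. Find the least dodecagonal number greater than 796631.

Solve n(5n−4) > 796631 for integer n.
The largest n with value ≤ 796631 is 399 (since 794409 ≤ 796631 < 798400), so the first above is n = 400, value 798400.

798400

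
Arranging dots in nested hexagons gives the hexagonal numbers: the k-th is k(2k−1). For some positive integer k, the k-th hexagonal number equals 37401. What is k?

137

Set n(2n−1) = 37401, giving 2n² − n − 37401 = 0.
The discriminant is 1 + 8·37401 = 299209, and √299209 = 547.
So n = (1 + 547) / 4 = 548/4 = 137.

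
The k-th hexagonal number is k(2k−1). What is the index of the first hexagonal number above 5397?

53

Solve n(2n−1) > 5397 for integer n.
The largest n with value ≤ 5397 is 52 (since 5356 ≤ 5397 < 5565), so the first above is n = 53, value 5565.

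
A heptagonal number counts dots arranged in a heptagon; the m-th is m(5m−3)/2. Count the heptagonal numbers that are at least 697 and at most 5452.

The n-th heptagonal number is n(5n−3)/2.
Smallest index with value ≥ 697: n = 17 (giving 697).
Largest index with value ≤ 5452: n = 47 (giving 5452).
Indices 17 through 47: 31 terms.

31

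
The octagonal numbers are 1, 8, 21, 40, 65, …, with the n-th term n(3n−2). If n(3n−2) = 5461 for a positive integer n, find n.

Set n(3n−2) = 5461, giving 3n² − 2n − 5461 = 0.
The discriminant is 4 + 12·5461 = 65536, and √65536 = 256.
So n = (2 + 256) / 6 = 258/6 = 43.

43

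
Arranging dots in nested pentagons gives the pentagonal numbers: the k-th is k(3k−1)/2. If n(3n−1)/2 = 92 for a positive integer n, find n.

8

Set n(3n−1)/2 = 92, giving 3n² − n − 184 = 0.
So n = (1 + 47) / 6 = 48/6 = 8.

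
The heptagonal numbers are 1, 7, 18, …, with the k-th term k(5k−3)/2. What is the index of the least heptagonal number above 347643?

374

Solve n(5n−3)/2 > 347643 for integer n.
The largest n with value ≤ 347643 is 373 (since 347263 ≤ 347643 < 349129), so the first above is n = 374, value 349129.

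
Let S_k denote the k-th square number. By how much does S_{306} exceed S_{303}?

306² = 93636 and 303² = 91809.
Difference: 93636 − 91809 = 1827.

1827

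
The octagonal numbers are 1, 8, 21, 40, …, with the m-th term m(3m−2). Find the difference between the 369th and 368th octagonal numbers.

2209

Consecutive octagonal numbers differ by 6n − 5: here 6·369 − 5 = 2209.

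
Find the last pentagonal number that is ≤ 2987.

Solve n(3n−1)/2 ≤ 2987 for integer n.
n = 44 gives 2882 ≤ 2987, while n = 45 gives 3015 > 2987; so the answer is 2882.

2882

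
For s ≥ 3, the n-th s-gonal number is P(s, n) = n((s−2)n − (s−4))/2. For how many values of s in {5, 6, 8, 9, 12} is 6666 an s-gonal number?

1

s = 5: P(5, 66) = 6501 and P(5, 67) = 6700; 6666 is not s-gonal.
s = 6: P(6, 57) = 6441 and P(6, 58) = 6670; 6666 is not s-gonal.
s = 8: P(8, 47) = 6533 and P(8, 48) = 6816; 6666 is not s-gonal.
s = 9: P(9, 44) = 6666. ✓
s = 12: P(12, 36) = 6336 and P(12, 37) = 6697; 6666 is not s-gonal.
Hits: s ∈ {9} → 1.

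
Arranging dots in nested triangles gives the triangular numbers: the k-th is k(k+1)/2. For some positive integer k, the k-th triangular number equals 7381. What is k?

121

Set n(n+1)/2 = 7381, giving n² + n − 14762 = 0.
The discriminant is 1 + 8·7381 = 59049, and √59049 = 243.
So n = (-1 + 243) / 2 = 242/2 = 121.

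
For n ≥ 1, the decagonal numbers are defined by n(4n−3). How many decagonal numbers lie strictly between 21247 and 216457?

159

The n-th decagonal number is n(4n−3).
Smallest index with value > 21247: n = 74 (giving 21682).
Largest index with value < 216457: n = 232 (giving 214600).
Indices 74 through 232: 159 terms.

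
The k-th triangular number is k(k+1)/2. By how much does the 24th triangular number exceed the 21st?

24·25/2 = 300 and 21·22/2 = 231.
Difference: 300 − 231 = 69.

69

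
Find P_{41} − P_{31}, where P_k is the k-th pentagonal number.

1075

41·(3·41 − 1)/2 = 2501 and 31·(3·31 − 1)/2 = 1426.
Difference: 2501 − 1426 = 1075.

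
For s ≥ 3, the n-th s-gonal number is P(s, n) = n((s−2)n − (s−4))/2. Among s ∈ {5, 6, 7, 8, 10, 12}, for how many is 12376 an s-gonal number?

2

s = 5: P(5, 91) = 12376. ✓
s = 6: P(6, 78) = 12090 and P(6, 79) = 12403; 12376 is not s-gonal.
s = 7: P(7, 70) = 12145 and P(7, 71) = 12496; 12376 is not s-gonal.
s = 8: P(8, 64) = 12160 and P(8, 65) = 12545; 12376 is not s-gonal.
s = 10: P(10, 56) = 12376. ✓
s = 12: P(12, 50) = 12300 and P(12, 51) = 12801; 12376 is not s-gonal.
Hits: s ∈ {5, 10} → 2.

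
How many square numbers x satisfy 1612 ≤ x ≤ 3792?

The n-th square number is n².
Smallest index with value ≥ 1612: n = 41 (giving 1681).
Largest index with value ≤ 3792: n = 61 (giving 3721).
Indices 41 through 61: 21 terms.

21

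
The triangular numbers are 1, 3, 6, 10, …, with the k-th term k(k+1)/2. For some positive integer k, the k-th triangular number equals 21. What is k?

Set n(n+1)/2 = 21, giving n² + n − 42 = 0.
The discriminant is 1 + 8·21 = 169, and √169 = 13.
So n = (-1 + 13) / 2 = 12/2 = 6.
Check: 6·7/2 = 21. ✓

6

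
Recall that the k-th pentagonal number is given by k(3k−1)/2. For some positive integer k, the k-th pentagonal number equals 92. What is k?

8

Set n(3n−1)/2 = 92, giving 3n² − n − 184 = 0.
So n = (1 + 47) / 6 = 48/6 = 8.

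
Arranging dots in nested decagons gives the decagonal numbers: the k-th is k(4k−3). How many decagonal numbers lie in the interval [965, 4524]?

19

The n-th decagonal number is n(4n−3).
Smallest index with value ≥ 965: n = 16 (giving 976).
Largest index with value ≤ 4524: n = 34 (giving 4522).
Indices 16 through 34: 19 terms.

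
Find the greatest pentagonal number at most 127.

117

Solve n(3n−1)/2 ≤ 127 for integer n.
n = 9 gives 117 ≤ 127, while n = 10 gives 145 > 127; so the answer is 117.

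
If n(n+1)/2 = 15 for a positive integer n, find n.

Set n(n+1)/2 = 15, giving n² + n − 30 = 0.
So n = (-1 + 11) / 2 = 10/2 = 5.

5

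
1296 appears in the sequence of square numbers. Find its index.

36

We need n² = 1296, so n = √1296 = 36.
Check: 36² = 1296. ✓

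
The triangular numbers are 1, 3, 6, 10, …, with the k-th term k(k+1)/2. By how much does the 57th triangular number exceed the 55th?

113

57·58/2 = 1653 and 55·56/2 = 1540.
Difference: 1653 − 1540 = 113.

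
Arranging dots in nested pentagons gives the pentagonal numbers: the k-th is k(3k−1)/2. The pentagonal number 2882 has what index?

Set n(3n−1)/2 = 2882, giving 3n² − n − 5764 = 0.
The discriminant is 1 + 24·2882 = 69169, and √69169 = 263.
So n = (1 + 263) / 6 = 264/6 = 44.

44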